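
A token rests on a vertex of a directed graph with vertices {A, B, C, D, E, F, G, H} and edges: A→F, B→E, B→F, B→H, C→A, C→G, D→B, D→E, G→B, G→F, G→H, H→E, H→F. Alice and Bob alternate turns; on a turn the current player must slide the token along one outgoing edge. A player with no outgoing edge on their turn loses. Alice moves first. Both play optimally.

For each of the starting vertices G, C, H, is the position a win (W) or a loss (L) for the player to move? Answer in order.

G: W, C: L, H: W

Compute win/loss labels from the base case upward. A position with no move is L. Any other position is W if it can reach an L in one move, else L.
Every edge goes from a vertex to one that appears earlier in the order E, F, H, B, G, A, C, D, so processing vertices in that order labels each vertex after all of its successors.
E: no outgoing edge → L
F: no outgoing edge → L
H: W (go to F, an L position)
B: W (go to F, an L position)
G: W (go to F, an L position)
A: W (go to F, an L position)
C: L (options A(W), G(W) are all W)
D: W (go to E, an L position)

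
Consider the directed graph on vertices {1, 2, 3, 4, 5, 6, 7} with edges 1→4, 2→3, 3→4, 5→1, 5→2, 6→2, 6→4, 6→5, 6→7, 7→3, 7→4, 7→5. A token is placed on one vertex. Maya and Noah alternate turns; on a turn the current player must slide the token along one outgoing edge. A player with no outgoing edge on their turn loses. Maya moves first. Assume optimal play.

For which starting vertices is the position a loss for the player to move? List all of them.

Positions with no move are L. A position that does have a move is losing for the player to move precisely when every available move leads to a winning position for the opponent. Fill in the labels:
Every edge goes from a vertex to one that appears earlier in the order 4, 1, 3, 2, 5, 7, 6, so processing vertices in that order labels each vertex after all of its successors.
4: no outgoing edge → L
1: can move to 4, which is L ⇒ W
3: can move to 4, which is L ⇒ W
2: the only move is to 3(W), a W ⇒ L
5: can move to 2, which is L ⇒ W
7: can move to 4, which is L ⇒ W
6: can move to 2, which is L ⇒ W
Reading off the rows marked L gives the requested list; there are 2 such vertices.

2, 4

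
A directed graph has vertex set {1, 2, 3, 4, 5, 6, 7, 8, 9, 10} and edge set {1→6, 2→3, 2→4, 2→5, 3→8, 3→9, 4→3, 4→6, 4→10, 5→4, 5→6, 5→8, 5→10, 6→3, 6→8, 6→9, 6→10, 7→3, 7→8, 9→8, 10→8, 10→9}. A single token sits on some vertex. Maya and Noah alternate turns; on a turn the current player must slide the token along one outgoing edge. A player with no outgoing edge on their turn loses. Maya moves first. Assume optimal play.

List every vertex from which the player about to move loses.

1, 4, 8

Build the W/L table. Terminal = L. A non-terminal position is W if it has a move to some L; otherwise it is L.
Every edge goes from a vertex to one that appears earlier in the order 8, 9, 10, 3, 6, 4, 1, 5, 7, 2, so processing vertices in that order labels each vertex after all of its successors.
8: no outgoing edge → L
9: W (go to 8, an L position)
10: W (go to 8, an L position)
3: W (go to 8, an L position)
6: W (go to 8, an L position)
4: L (options 6(W), 3(W), 10(W) are all W)
1: L (sole option 6(W) is W)
5: W (go to 4, an L position)
7: W (go to 8, an L position)
2: W (go to 4, an L position)
The losing starting vertices are exactly the entries labelled L in this table (3 of them).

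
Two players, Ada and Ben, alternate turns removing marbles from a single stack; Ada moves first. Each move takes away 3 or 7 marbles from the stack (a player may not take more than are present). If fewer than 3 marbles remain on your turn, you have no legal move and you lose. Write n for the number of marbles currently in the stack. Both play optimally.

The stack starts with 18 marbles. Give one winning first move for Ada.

Label each position W (a win for the player to move) or L (a loss). A position with no legal move is L; any other position is W exactly when some move reaches an L, and L when every move reaches a W.
n=0: no move → L
n=1: no move → L
n=2: no move → L
n=3: →0(L), so W
n=4: →1(L), so W
n=5: →2(L), so W
n=6: →3(W) only, which is W, so L
n=7: →0(L), so W
n=8: →1(L), so W
n=9: →6(L), so W
n=10: →7(W), 3(W) — all W, so L
n=11: →8(W), 4(W) — all W, so L
n=12: →9(W), 5(W) — all W, so L
n=13: →10(L), so W
n=14: →11(L), so W
n=15: →12(L), so W
n=16: →13(W), 9(W) — all W, so L
n=17: →10(L), so W
n=18: →11(L), so W
From 18, the L positions reachable in one move are: 11.

Remove 7, leaving 11.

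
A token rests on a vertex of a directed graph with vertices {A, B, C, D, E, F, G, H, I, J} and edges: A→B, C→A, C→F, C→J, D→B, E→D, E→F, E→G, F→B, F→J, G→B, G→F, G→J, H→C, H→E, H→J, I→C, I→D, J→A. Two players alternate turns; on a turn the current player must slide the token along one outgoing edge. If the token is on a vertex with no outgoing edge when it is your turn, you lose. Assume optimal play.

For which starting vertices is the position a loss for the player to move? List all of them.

Label each position W (a win for the player to move) or L (a loss). A position with no legal move is L; any other position is W exactly when some move reaches an L, and L when every move reaches a W.
Every edge goes from a vertex to one that appears earlier in the order B, A, J, F, D, G, E, C, H, I, so processing vertices in that order labels each vertex after all of its successors.
B: no outgoing edge → L
A: reaches L-position B → W
J: only reaches A(W), which is W → L
F: reaches L-position J → W
D: reaches L-position B → W
G: reaches L-position J → W
E: only reaches G(W), D(W), F(W), all W → L
C: reaches L-position J → W
H: reaches L-position E → W
I: only reaches C(W), D(W), all W → L
Reading off the rows marked L gives the requested list; there are 4 such vertices.

B, E, I, J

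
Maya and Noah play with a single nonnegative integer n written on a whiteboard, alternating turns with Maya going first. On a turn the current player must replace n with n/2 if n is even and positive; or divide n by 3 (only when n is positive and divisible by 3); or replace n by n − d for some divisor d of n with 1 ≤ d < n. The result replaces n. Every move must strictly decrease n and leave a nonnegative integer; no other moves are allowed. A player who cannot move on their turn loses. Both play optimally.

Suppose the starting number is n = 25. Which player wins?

Noah wins.

Label each position W (a win for the player to move) or L (a loss). A position with no legal move is L; any other position is W exactly when some move reaches an L, and L when every move reaches a W.
n=0: no move → L
n=1: no move → L
n=2: can move to 1, which is L ⇒ W
n=3: can move to 1, which is L ⇒ W
n=4: moves to 2(W), 3(W); every one is W ⇒ L
n=5: can move to 4, which is L ⇒ W
n=6: can move to 4, which is L ⇒ W
n=7: the only move is to 6(W), a W ⇒ L
n=8: can move to 4, which is L ⇒ W
n=9: moves to 3(W), 6(W), 8(W); every one is W ⇒ L
n=10: can move to 9, which is L ⇒ W
n=11: the only move is to 10(W), a W ⇒ L
n=12: can move to 4, which is L ⇒ W
n=13: the only move is to 12(W), a W ⇒ L
n=14: can move to 7, which is L ⇒ W
n=15: moves to 5(W), 10(W), 12(W), 14(W); every one is W ⇒ L
n=16: can move to 15, which is L ⇒ W
n=17: the only move is to 16(W), a W ⇒ L
n=18: can move to 9, which is L ⇒ W
n=19: the only move is to 18(W), a W ⇒ L
n=20: can move to 15, which is L ⇒ W
n=21: can move to 7, which is L ⇒ W
n=22: can move to 11, which is L ⇒ W
n=23: the only move is to 22(W), a W ⇒ L
n=24: can move to 23, which is L ⇒ W
n=25: moves to 20(W), 24(W); every one is W ⇒ L
Every move from 25 reaches a W position, so the mover loses.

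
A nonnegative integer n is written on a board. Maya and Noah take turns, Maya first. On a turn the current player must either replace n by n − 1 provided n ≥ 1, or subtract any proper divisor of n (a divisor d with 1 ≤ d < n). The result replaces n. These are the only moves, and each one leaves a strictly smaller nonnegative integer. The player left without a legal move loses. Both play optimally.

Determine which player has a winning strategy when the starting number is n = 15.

Noah wins.

Work bottom-up. With no move the player to move loses. Otherwise the position is W if at least one move leads to an L position for the opponent, and L if every move leads to a W.
n=0: no move → L
n=1: can move to 0, which is L ⇒ W
n=2: the only move is to 1(W), a W ⇒ L
n=3: can move to 2, which is L ⇒ W
n=4: can move to 2, which is L ⇒ W
n=5: the only move is to 4(W), a W ⇒ L
n=6: can move to 5, which is L ⇒ W
n=7: the only move is to 6(W), a W ⇒ L
n=8: can move to 7, which is L ⇒ W
n=9: moves to 6(W), 8(W); every one is W ⇒ L
n=10: can move to 5, which is L ⇒ W
n=11: the only move is to 10(W), a W ⇒ L
n=12: can move to 9, which is L ⇒ W
n=13: the only move is to 12(W), a W ⇒ L
n=14: can move to 7, which is L ⇒ W
n=15: moves to 10(W), 12(W), 14(W); every one is W ⇒ L
The starting position 15 is L: whatever Maya does, the opponent receives a W position.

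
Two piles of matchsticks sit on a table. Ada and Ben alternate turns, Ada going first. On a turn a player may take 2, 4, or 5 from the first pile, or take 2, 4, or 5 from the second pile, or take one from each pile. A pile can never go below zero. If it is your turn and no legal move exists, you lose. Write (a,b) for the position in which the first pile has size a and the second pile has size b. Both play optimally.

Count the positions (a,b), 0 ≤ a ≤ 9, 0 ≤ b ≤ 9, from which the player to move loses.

29

Work bottom-up. With no move the player to move loses. Otherwise the position is W if at least one move leads to an L position for the opponent, and L if every move leads to a W.
Every move lowers a or b (never raises either), so fill the grid row by row in increasing a, and left to right within a row: each cell's successors are then already labelled.
      b=0  b=1  b=2  b=3  b=4  b=5  b=6  b=7  b=8  b=9
a=0:    L    L    W    W    W    W    W    L    L    W
a=1:    L    W    W    L    W    W    L    W    W    W
a=2:    W    W    L    L    W    W    W    W    W    L
a=3:    W    L    L    W    W    W    W    W    L    L
a=4:    W    W    W    W    L    L    W    W    W    W
a=5:    W    W    W    W    L    W    W    W    W    W
a=6:    W    L    W    W    W    W    W    L    L    W
a=7:    L    W    W    W    W    W    L    L    W    W
a=8:    L    W    W    L    W    W    L    W    W    W
a=9:    W    W    L    L    W    W    W    W    W    L
Cells with no legal move (terminal, hence L): (0,0), (0,1), (1,0).
The remaining L cells, each justified by listing all of its moves:
(0,7): L (options (0,5)(W), (0,3)(W), (0,2)(W) are all W)
(0,8): L (options (0,6)(W), (0,4)(W), (0,3)(W) are all W)
(1,3): L (options (1,1)(W), (0,2)(W) are all W)
(1,6): L (options (1,4)(W), (1,2)(W), (1,1)(W), (0,5)(W) are all W)
(2,2): L (options (0,2)(W), (2,0)(W), (1,1)(W) are all W)
(2,3): L (options (0,3)(W), (2,1)(W), (1,2)(W) are all W)
(2,9): L (options (0,9)(W), (2,7)(W), (2,5)(W), (2,4)(W), (1,8)(W) are all W)
(3,1): L (options (1,1)(W), (2,0)(W) are all W)
(3,2): L (options (1,2)(W), (3,0)(W), (2,1)(W) are all W)
(3,8): L (options (1,8)(W), (3,6)(W), (3,4)(W), (3,3)(W), (2,7)(W) are all W)
(3,9): L (options (1,9)(W), (3,7)(W), (3,5)(W), (3,4)(W), (2,8)(W) are all W)
(4,4): L (options (2,4)(W), (0,4)(W), (4,2)(W), (4,0)(W), (3,3)(W) are all W)
(4,5): L (options (2,5)(W), (0,5)(W), (4,3)(W), (4,1)(W), (4,0)(W), (3,4)(W) are all W)
(5,4): L (options (3,4)(W), (1,4)(W), (0,4)(W), (5,2)(W), (5,0)(W), (4,3)(W) are all W)
(6,1): L (options (4,1)(W), (2,1)(W), (1,1)(W), (5,0)(W) are all W)
(6,7): L (options (4,7)(W), (2,7)(W), (1,7)(W), (6,5)(W), (6,3)(W), (6,2)(W), (5,6)(W) are all W)
(6,8): L (options (4,8)(W), (2,8)(W), (1,8)(W), (6,6)(W), (6,4)(W), (6,3)(W), (5,7)(W) are all W)
(7,0): L (options (5,0)(W), (3,0)(W), (2,0)(W) are all W)
(7,6): L (options (5,6)(W), (3,6)(W), (2,6)(W), (7,4)(W), (7,2)(W), (7,1)(W), (6,5)(W) are all W)
(7,7): L (options (5,7)(W), (3,7)(W), (2,7)(W), (7,5)(W), (7,3)(W), (7,2)(W), (6,6)(W) are all W)
(8,0): L (options (6,0)(W), (4,0)(W), (3,0)(W) are all W)
(8,3): L (options (6,3)(W), (4,3)(W), (3,3)(W), (8,1)(W), (7,2)(W) are all W)
(8,6): L (options (6,6)(W), (4,6)(W), (3,6)(W), (8,4)(W), (8,2)(W), (8,1)(W), (7,5)(W) are all W)
(9,2): L (options (7,2)(W), (5,2)(W), (4,2)(W), (9,0)(W), (8,1)(W) are all W)
(9,3): L (options (7,3)(W), (5,3)(W), (4,3)(W), (9,1)(W), (8,2)(W) are all W)
(9,9): L (options (7,9)(W), (5,9)(W), (4,9)(W), (9,7)(W), (9,5)(W), (9,4)(W), (8,8)(W) are all W)
Every other cell has at least one move into one of the L cells above, so it is W.
L cells per row: a=0: 4, a=1: 3, a=2: 3, a=3: 4, a=4: 2, a=5: 1, a=6: 3, a=7: 3, a=8: 3, a=9: 3; total 29.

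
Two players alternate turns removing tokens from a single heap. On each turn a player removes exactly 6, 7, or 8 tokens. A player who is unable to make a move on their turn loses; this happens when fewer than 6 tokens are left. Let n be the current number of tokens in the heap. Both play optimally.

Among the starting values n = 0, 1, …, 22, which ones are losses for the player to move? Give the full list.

0, 1, 2, 3, 4, 5, 14, 15, 16, 17, 18, 19

Positions with no move are L. A position that does have a move is losing for the player to move precisely when every available move leads to a winning position for the opponent. Fill in the labels:
n=0: no move → L
n=1: no move → L
n=2: no move → L
n=3: no move → L
n=4: no move → L
n=5: no move → L
n=6: reaches L-position 0 → W
n=7: reaches L-position 1 → W
n=8: reaches L-position 2 → W
n=9: reaches L-position 3 → W
n=10: reaches L-position 4 → W
n=11: reaches L-position 5 → W
n=12: reaches L-position 5 → W
n=13: reaches L-position 5 → W
n=14: only reaches 8(W), 7(W), 6(W), all W → L
n=15: only reaches 9(W), 8(W), 7(W), all W → L
n=16: only reaches 10(W), 9(W), 8(W), all W → L
n=17: only reaches 11(W), 10(W), 9(W), all W → L
n=18: only reaches 12(W), 11(W), 10(W), all W → L
n=19: only reaches 13(W), 12(W), 11(W), all W → L
n=20: reaches L-position 14 → W
n=21: reaches L-position 15 → W
n=22: reaches L-position 16 → W
Reading off the rows marked L gives the requested list; there are 12 such values of n.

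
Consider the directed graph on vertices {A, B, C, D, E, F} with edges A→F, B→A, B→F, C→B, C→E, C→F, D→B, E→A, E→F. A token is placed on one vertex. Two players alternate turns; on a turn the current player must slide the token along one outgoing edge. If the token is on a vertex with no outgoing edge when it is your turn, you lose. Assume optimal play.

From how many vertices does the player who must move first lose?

Positions with no move are L. A position that does have a move is losing for the player to move precisely when every available move leads to a winning position for the opponent. Fill in the labels:
Every edge goes from a vertex to one that appears earlier in the order F, A, B, E, D, C, so processing vertices in that order labels each vertex after all of its successors.
F: no outgoing edge → L
A: can move to F, which is L ⇒ W
B: can move to F, which is L ⇒ W
E: can move to F, which is L ⇒ W
D: the only move is to B(W), a W ⇒ L
C: can move to F, which is L ⇒ W
The L vertices are D, F; that is 2 in all.

2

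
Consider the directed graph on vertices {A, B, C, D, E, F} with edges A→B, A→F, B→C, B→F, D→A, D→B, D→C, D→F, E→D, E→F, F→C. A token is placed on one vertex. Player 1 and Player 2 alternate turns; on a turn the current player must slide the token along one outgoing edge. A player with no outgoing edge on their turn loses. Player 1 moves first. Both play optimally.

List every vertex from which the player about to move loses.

Positions with no move are L. A position that does have a move is losing for the player to move precisely when every available move leads to a winning position for the opponent. Fill in the labels:
Every edge goes from a vertex to one that appears earlier in the order C, F, B, A, D, E, so processing vertices in that order labels each vertex after all of its successors.
C: no outgoing edge → L
F: →C(L), so W
B: →C(L), so W
A: →B(W), F(W) — all W, so L
D: →A(L), so W
E: →D(W), F(W) — all W, so L
Reading off the rows marked L gives the requested list; there are 3 such vertices.

A, C, E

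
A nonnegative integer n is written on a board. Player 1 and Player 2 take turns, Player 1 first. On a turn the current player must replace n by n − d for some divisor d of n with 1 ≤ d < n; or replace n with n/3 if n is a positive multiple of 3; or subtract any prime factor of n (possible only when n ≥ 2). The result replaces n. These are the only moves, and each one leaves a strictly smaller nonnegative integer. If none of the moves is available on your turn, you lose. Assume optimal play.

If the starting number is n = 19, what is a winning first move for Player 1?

Use the standard recursion: the mover loses at a terminal position; elsewhere, the mover wins exactly when some move hands the opponent an L position.
n=0: no move → L
n=1: no move → L
n=2: reaches L-position 0 → W
n=3: reaches L-position 0 → W
n=4: only reaches 2(W), 3(W), all W → L
n=5: reaches L-position 0 → W
n=6: reaches L-position 4 → W
n=7: reaches L-position 0 → W
n=8: reaches L-position 4 → W
n=9: only reaches 3(W), 6(W), 8(W), all W → L
n=10: reaches L-position 9 → W
n=11: reaches L-position 0 → W
n=12: reaches L-position 4 → W
n=13: reaches L-position 0 → W
n=14: only reaches 7(W), 12(W), 13(W), all W → L
n=15: reaches L-position 14 → W
n=16: reaches L-position 14 → W
n=17: reaches L-position 0 → W
n=18: reaches L-position 9 → W
n=19: reaches L-position 0 → W
From 19, the L positions reachable in one move are: 0.

Move to 0.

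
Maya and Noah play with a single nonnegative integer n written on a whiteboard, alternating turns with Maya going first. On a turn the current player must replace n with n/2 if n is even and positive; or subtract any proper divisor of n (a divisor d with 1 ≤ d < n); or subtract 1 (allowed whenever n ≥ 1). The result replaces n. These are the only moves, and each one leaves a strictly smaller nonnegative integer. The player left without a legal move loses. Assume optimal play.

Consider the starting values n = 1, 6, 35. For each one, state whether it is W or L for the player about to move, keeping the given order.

1: W, 6: W, 35: L

Use the standard recursion: the mover loses at a terminal position; elsewhere, the mover wins exactly when some move hands the opponent an L position.
n=0: no move → L
n=1: reaches L-position 0 → W
n=2: only reaches 1(W), which is W → L
n=3: reaches L-position 2 → W
n=4: reaches L-position 2 → W
n=5: only reaches 4(W), which is W → L
n=6: reaches L-position 5 → W
n=7: only reaches 6(W), which is W → L
n=8: reaches L-position 7 → W
n=9: only reaches 6(W), 8(W), all W → L
n=10: reaches L-position 5 → W
n=11: only reaches 10(W), which is W → L
n=12: reaches L-position 9 → W
n=13: only reaches 12(W), which is W → L
n=14: reaches L-position 7 → W
n=15: only reaches 10(W), 12(W), 14(W), all W → L
n=16: reaches L-position 15 → W
n=17: only reaches 16(W), which is W → L
n=18: reaches L-position 9 → W
n=19: only reaches 18(W), which is W → L
n=20: reaches L-position 15 → W
n=21: only reaches 14(W), 18(W), 20(W), all W → L
n=22: reaches L-position 11 → W
n=23: only reaches 22(W), which is W → L
n=24: reaches L-position 21 → W
n=25: only reaches 20(W), 24(W), all W → L
n=26: reaches L-position 13 → W
n=27: only reaches 18(W), 24(W), 26(W), all W → L
n=28: reaches L-position 21 → W
n=29: only reaches 28(W), which is W → L
n=30: reaches L-position 15 → W
n=31: only reaches 30(W), which is W → L
n=32: reaches L-position 31 → W
n=33: only reaches 22(W), 30(W), 32(W), all W → L
n=34: reaches L-position 17 → W
n=35: only reaches 28(W), 30(W), 34(W), all W → L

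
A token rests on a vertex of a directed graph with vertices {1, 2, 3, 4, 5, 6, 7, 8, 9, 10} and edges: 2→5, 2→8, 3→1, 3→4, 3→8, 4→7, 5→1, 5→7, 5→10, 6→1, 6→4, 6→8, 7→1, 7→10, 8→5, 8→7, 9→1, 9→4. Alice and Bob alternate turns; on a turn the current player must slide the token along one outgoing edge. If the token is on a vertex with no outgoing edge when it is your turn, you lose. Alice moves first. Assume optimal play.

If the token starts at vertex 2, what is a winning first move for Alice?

Move to 8.

Positions with no move are L. A position that does have a move is losing for the player to move precisely when every available move leads to a winning position for the opponent. Fill in the labels:
Every edge goes from a vertex to one that appears earlier in the order 1, 10, 7, 5, 8, 4, 6, 9, 2, 3, so processing vertices in that order labels each vertex after all of its successors.
1: no outgoing edge → L
10: no outgoing edge → L
7: reaches L-position 10 → W
5: reaches L-position 10 → W
8: only reaches 5(W), 7(W), all W → L
4: only reaches 7(W), which is W → L
6: reaches L-position 4 → W
9: reaches L-position 4 → W
2: reaches L-position 8 → W
3: reaches L-position 4 → W
From 2, the L positions reachable in one move are: 8.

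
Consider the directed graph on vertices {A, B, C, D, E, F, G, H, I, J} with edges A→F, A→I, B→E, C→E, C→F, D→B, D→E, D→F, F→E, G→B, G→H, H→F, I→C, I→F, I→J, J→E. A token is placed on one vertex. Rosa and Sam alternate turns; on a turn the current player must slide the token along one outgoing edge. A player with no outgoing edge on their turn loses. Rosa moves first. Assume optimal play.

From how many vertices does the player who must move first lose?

3

Compute win/loss labels from the base case upward. A position with no move is L. Any other position is W if it can reach an L in one move, else L.
Every edge goes from a vertex to one that appears earlier in the order E, B, F, D, C, H, J, I, G, A, so processing vertices in that order labels each vertex after all of its successors.
E: no outgoing edge → L
B: →E(L), so W
F: →E(L), so W
D: →E(L), so W
C: →E(L), so W
H: →F(W) only, which is W, so L
J: →E(L), so W
I: →J(W), C(W), F(W) — all W, so L
G: →H(L), so W
A: →I(L), so W
The L vertices are E, H, I; that is 3 in all.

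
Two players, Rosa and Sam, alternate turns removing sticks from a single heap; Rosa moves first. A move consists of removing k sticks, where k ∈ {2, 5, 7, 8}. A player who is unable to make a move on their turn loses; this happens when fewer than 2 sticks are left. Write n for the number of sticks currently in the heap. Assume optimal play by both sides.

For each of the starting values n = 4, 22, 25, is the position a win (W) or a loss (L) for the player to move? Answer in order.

4: L, 22: W, 25: W

Label each position W (a win for the player to move) or L (a loss). A position with no legal move is L; any other position is W exactly when some move reaches an L, and L when every move reaches a W.
n=0: no move → L
n=1: no move → L
n=2: →0(L), so W
n=3: →1(L), so W
n=4: →2(W) only, which is W, so L
n=5: →0(L), so W
n=6: →4(L), so W
n=7: →0(L), so W
n=8: →1(L), so W
n=9: →4(L), so W
n=10: →8(W), 5(W), 3(W), 2(W) — all W, so L
n=11: →4(L), so W
n=12: →10(L), so W
n=13: →11(W), 8(W), 6(W), 5(W) — all W, so L
n=14: →12(W), 9(W), 7(W), 6(W) — all W, so L
n=15: →13(L), so W
n=16: →14(L), so W
n=17: →10(L), so W
n=18: →13(L), so W
n=19: →14(L), so W
n=20: →13(L), so W
n=21: →14(L), so W
n=22: →14(L), so W
n=23: →21(W), 18(W), 16(W), 15(W) — all W, so L
n=24: →22(W), 19(W), 17(W), 16(W) — all W, so L
n=25: →23(L), so W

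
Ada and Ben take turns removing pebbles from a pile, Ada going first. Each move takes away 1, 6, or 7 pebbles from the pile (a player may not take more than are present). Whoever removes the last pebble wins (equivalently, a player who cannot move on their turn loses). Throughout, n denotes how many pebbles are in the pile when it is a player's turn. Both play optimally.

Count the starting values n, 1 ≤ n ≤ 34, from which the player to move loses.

8

Label each position W (a win for the player to move) or L (a loss). A position with no legal move is L; any other position is W exactly when some move reaches an L, and L when every move reaches a W.
n=0: no move → L
n=1: reaches L-position 0 → W
n=2: only reaches 1(W), which is W → L
n=3: reaches L-position 2 → W
n=4: only reaches 3(W), which is W → L
n=5: reaches L-position 4 → W
n=6: reaches L-position 0 → W
n=7: reaches L-position 0 → W
n=8: reaches L-position 2 → W
n=9: reaches L-position 2 → W
n=10: reaches L-position 4 → W
n=11: reaches L-position 4 → W
n=12: only reaches 11(W), 6(W), 5(W), all W → L
n=13: reaches L-position 12 → W
n=14: only reaches 13(W), 8(W), 7(W), all W → L
n=15: reaches L-position 14 → W
n=16: only reaches 15(W), 10(W), 9(W), all W → L
n=17: reaches L-position 16 → W
n=18: reaches L-position 12 → W
n=19: reaches L-position 12 → W
n=20: reaches L-position 14 → W
n=21: reaches L-position 14 → W
n=22: reaches L-position 16 → W
n=23: reaches L-position 16 → W
n=24: only reaches 23(W), 18(W), 17(W), all W → L
n=25: reaches L-position 24 → W
n=26: only reaches 25(W), 20(W), 19(W), all W → L
n=27: reaches L-position 26 → W
n=28: only reaches 27(W), 22(W), 21(W), all W → L
n=29: reaches L-position 28 → W
n=30: reaches L-position 24 → W
n=31: reaches L-position 24 → W
n=32: reaches L-position 26 → W
n=33: reaches L-position 26 → W
n=34: reaches L-position 28 → W
L entries with 1 ≤ n ≤ 34 (n=0 is outside the asked range and is not counted): n = 2, 4, 12, 14, 16, 24, 26, 28; that makes 8.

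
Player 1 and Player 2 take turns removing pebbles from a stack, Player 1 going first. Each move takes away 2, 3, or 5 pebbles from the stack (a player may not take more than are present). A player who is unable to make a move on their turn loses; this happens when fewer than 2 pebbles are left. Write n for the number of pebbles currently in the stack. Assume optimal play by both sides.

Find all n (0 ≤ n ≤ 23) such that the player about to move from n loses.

Label each position W (a win for the player to move) or L (a loss). A position with no legal move is L; any other position is W exactly when some move reaches an L, and L when every move reaches a W.
n=0: no move → L
n=1: no move → L
n=2: reaches L-position 0 → W
n=3: reaches L-position 1 → W
n=4: reaches L-position 1 → W
n=5: reaches L-position 0 → W
n=6: reaches L-position 1 → W
n=7: only reaches 5(W), 4(W), 2(W), all W → L
n=8: only reaches 6(W), 5(W), 3(W), all W → L
n=9: reaches L-position 7 → W
n=10: reaches L-position 8 → W
n=11: reaches L-position 8 → W
n=12: reaches L-position 7 → W
n=13: reaches L-position 8 → W
n=14: only reaches 12(W), 11(W), 9(W), all W → L
n=15: only reaches 13(W), 12(W), 10(W), all W → L
n=16: reaches L-position 14 → W
n=17: reaches L-position 15 → W
n=18: reaches L-position 15 → W
n=19: reaches L-position 14 → W
n=20: reaches L-position 15 → W
n=21: only reaches 19(W), 18(W), 16(W), all W → L
n=22: only reaches 20(W), 19(W), 17(W), all W → L
n=23: reaches L-position 21 → W
Reading off the rows marked L gives the requested list; there are 8 such values of n.

0, 1, 7, 8, 14, 15, 21, 22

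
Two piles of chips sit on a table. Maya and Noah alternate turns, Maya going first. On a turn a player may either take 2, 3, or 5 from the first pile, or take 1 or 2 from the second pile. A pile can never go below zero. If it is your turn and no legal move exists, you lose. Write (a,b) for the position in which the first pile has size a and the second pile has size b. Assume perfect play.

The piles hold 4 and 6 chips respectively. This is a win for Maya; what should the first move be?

Move to (1,6).

Label each position W (a win for the player to move) or L (a loss). A position with no legal move is L; any other position is W exactly when some move reaches an L, and L when every move reaches a W.
No move ever increases a pile, so every position that can arise here has a ≤ 4 and b ≤ 6; it is enough to label the cells with 0 ≤ a ≤ 4 and 0 ≤ b ≤ 6.
Every move lowers a or b (never raises either), so fill the grid row by row in increasing a, and left to right within a row: each cell's successors are then already labelled.
      b=0  b=1  b=2  b=3  b=4  b=5  b=6
a=0:    L    W    W    L    W    W    L
a=1:    L    W    W    L    W    W    L
a=2:    W    L    W    W    L    W    W
a=3:    W    L    W    W    L    W    W
a=4:    W    W    L    W    W    L    W
Cells with no legal move (terminal, hence L): (0,0), (1,0).
The remaining L cells, each justified by listing all of its moves:
(0,3): →(0,2)(W), (0,1)(W) — all W, so L
(0,6): →(0,5)(W), (0,4)(W) — all W, so L
(1,3): →(1,2)(W), (1,1)(W) — all W, so L
(1,6): →(1,5)(W), (1,4)(W) — all W, so L
(2,1): →(0,1)(W), (2,0)(W) — all W, so L
(2,4): →(0,4)(W), (2,3)(W), (2,2)(W) — all W, so L
(3,1): →(1,1)(W), (0,1)(W), (3,0)(W) — all W, so L
(3,4): →(1,4)(W), (0,4)(W), (3,3)(W), (3,2)(W) — all W, so L
(4,2): →(2,2)(W), (1,2)(W), (4,1)(W), (4,0)(W) — all W, so L
(4,5): →(2,5)(W), (1,5)(W), (4,4)(W), (4,3)(W) — all W, so L
Every other cell has at least one move into one of the L cells above, so it is W.
From (4,6), the L positions reachable in one move are: (1,6), (4,5). Any move reaching one of these is winning.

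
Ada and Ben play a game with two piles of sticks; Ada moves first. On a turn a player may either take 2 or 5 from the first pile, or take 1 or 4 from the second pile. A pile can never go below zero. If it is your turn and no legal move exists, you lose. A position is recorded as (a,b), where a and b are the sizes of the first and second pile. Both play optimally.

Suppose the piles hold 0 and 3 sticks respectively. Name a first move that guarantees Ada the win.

Move to (0,2).

Positions with no move are L. A position that does have a move is losing for the player to move precisely when every available move leads to a winning position for the opponent. Fill in the labels:
No move ever increases a pile, so every position that can arise here has a ≤ 0 and b ≤ 3; it is enough to label the cells with 0 ≤ a ≤ 0 and 0 ≤ b ≤ 3.
Every move lowers a or b (never raises either), so fill the grid row by row in increasing a, and left to right within a row: each cell's successors are then already labelled.
      b=0  b=1  b=2  b=3
a=0:    L    W    L    W
Cells with no legal move (terminal, hence L): (0,0).
The remaining L cells, each justified by listing all of its moves:
(0,2): only reaches (0,1)(W), which is W → L
Every other cell has at least one move into one of the L cells above, so it is W.
From (0,3), the L positions reachable in one move are: (0,2).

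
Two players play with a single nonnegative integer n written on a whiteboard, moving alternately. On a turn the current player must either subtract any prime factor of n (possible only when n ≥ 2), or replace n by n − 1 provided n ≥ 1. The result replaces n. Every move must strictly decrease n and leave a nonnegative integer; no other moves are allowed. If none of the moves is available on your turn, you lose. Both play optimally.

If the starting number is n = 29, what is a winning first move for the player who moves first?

Move to 0.

Positions with no move are L. A position that does have a move is losing for the player to move precisely when every available move leads to a winning position for the opponent. Fill in the labels:
n=0: no move → L
n=1: reaches L-position 0 → W
n=2: reaches L-position 0 → W
n=3: reaches L-position 0 → W
n=4: only reaches 2(W), 3(W), all W → L
n=5: reaches L-position 0 → W
n=6: reaches L-position 4 → W
n=7: reaches L-position 0 → W
n=8: only reaches 6(W), 7(W), all W → L
n=9: reaches L-position 8 → W
n=10: reaches L-position 8 → W
n=11: reaches L-position 0 → W
n=12: only reaches 9(W), 10(W), 11(W), all W → L
n=13: reaches L-position 0 → W
n=14: reaches L-position 12 → W
n=15: reaches L-position 12 → W
n=16: only reaches 14(W), 15(W), all W → L
n=17: reaches L-position 0 → W
n=18: reaches L-position 16 → W
n=19: reaches L-position 0 → W
n=20: only reaches 15(W), 18(W), 19(W), all W → L
n=21: reaches L-position 20 → W
n=22: reaches L-position 20 → W
n=23: reaches L-position 0 → W
n=24: only reaches 21(W), 22(W), 23(W), all W → L
n=25: reaches L-position 20 → W
n=26: reaches L-position 24 → W
n=27: reaches L-position 24 → W
n=28: only reaches 21(W), 26(W), 27(W), all W → L
n=29: reaches L-position 0 → W
From 29, the L positions reachable in one move are: 0, 28. Any move reaching one of these is winning.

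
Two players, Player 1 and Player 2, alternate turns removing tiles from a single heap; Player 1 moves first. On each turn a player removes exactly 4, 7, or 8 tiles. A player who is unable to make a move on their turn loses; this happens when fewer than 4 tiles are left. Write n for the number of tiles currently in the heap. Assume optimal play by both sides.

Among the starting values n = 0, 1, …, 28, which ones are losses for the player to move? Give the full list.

0, 1, 2, 3, 12, 13, 14, 15, 24, 25, 26, 27

Build the W/L table. Terminal = L. A non-terminal position is W if it has a move to some L; otherwise it is L.
n=0: no move → L
n=1: no move → L
n=2: no move → L
n=3: no move → L
n=4: can move to 0, which is L ⇒ W
n=5: can move to 1, which is L ⇒ W
n=6: can move to 2, which is L ⇒ W
n=7: can move to 3, which is L ⇒ W
n=8: can move to 1, which is L ⇒ W
n=9: can move to 2, which is L ⇒ W
n=10: can move to 3, which is L ⇒ W
n=11: can move to 3, which is L ⇒ W
n=12: moves to 8(W), 5(W), 4(W); every one is W ⇒ L
n=13: moves to 9(W), 6(W), 5(W); every one is W ⇒ L
n=14: moves to 10(W), 7(W), 6(W); every one is W ⇒ L
n=15: moves to 11(W), 8(W), 7(W); every one is W ⇒ L
n=16: can move to 12, which is L ⇒ W
n=17: can move to 13, which is L ⇒ W
n=18: can move to 14, which is L ⇒ W
n=19: can move to 15, which is L ⇒ W
n=20: can move to 13, which is L ⇒ W
n=21: can move to 14, which is L ⇒ W
n=22: can move to 15, which is L ⇒ W
n=23: can move to 15, which is L ⇒ W
n=24: moves to 20(W), 17(W), 16(W); every one is W ⇒ L
n=25: moves to 21(W), 18(W), 17(W); every one is W ⇒ L
n=26: moves to 22(W), 19(W), 18(W); every one is W ⇒ L
n=27: moves to 23(W), 20(W), 19(W); every one is W ⇒ L
n=28: can move to 24, which is L ⇒ W
Reading off the rows marked L gives the requested list; there are 12 such values of n.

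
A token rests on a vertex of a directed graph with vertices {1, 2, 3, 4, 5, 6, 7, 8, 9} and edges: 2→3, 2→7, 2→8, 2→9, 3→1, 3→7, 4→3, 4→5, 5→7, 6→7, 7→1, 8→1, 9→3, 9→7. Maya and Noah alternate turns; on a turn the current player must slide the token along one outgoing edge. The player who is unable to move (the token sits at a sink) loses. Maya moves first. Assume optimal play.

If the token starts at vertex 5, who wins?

Positions with no move are L. A position that does have a move is losing for the player to move precisely when every available move leads to a winning position for the opponent. Fill in the labels:
Every edge goes from a vertex to one that appears earlier in the order 1, 7, 3, 6, 5, 8, 9, 4, 2, so processing vertices in that order labels each vertex after all of its successors.
1: no outgoing edge → L
7: W (go to 1, an L position)
3: W (go to 1, an L position)
6: L (sole option 7(W) is W)
5: L (sole option 7(W) is W)
8: W (go to 1, an L position)
9: L (options 3(W), 7(W) are all W)
4: W (go to 5, an L position)
2: W (go to 9, an L position)
The starting position 5 is L: whatever Maya does, the opponent receives a W position.

Noah wins.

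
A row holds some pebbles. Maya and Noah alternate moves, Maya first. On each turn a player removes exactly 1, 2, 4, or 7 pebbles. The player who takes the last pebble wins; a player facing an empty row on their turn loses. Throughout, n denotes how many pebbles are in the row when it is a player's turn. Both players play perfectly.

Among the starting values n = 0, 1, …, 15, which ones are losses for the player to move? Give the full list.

Build the W/L table. Terminal = L. A non-terminal position is W if it has a move to some L; otherwise it is L.
n=0: no move → L
n=1: W (go to 0, an L position)
n=2: W (go to 0, an L position)
n=3: L (options 2(W), 1(W) are all W)
n=4: W (go to 3, an L position)
n=5: W (go to 3, an L position)
n=6: L (options 5(W), 4(W), 2(W) are all W)
n=7: W (go to 6, an L position)
n=8: W (go to 6, an L position)
n=9: L (options 8(W), 7(W), 5(W), 2(W) are all W)
n=10: W (go to 9, an L position)
n=11: W (go to 9, an L position)
n=12: L (options 11(W), 10(W), 8(W), 5(W) are all W)
n=13: W (go to 12, an L position)
n=14: W (go to 12, an L position)
n=15: L (options 14(W), 13(W), 11(W), 8(W) are all W)
The losing starting values of n are exactly the entries labelled L in this table (6 of them).

0, 3, 6, 9, 12, 15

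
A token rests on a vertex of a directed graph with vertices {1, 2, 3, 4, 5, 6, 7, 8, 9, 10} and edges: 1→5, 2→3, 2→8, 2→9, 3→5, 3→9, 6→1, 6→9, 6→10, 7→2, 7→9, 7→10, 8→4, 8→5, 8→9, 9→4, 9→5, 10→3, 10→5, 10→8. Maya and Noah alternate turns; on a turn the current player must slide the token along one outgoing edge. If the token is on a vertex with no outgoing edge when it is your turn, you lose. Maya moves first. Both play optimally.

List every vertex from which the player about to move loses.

Classify positions by backward induction: terminal positions (no move available) are L. From any other position, the mover wins iff some move reaches an L.
Every edge goes from a vertex to one that appears earlier in the order 4, 5, 9, 8, 3, 10, 2, 1, 6, 7, so processing vertices in that order labels each vertex after all of its successors.
4: no outgoing edge → L
5: no outgoing edge → L
9: reaches L-position 5 → W
8: reaches L-position 5 → W
3: reaches L-position 5 → W
10: reaches L-position 5 → W
2: only reaches 3(W), 8(W), 9(W), all W → L
1: reaches L-position 5 → W
6: only reaches 1(W), 10(W), 9(W), all W → L
7: reaches L-position 2 → W
The losing starting vertices are exactly the entries labelled L in this table (4 of them).

2, 4, 5, 6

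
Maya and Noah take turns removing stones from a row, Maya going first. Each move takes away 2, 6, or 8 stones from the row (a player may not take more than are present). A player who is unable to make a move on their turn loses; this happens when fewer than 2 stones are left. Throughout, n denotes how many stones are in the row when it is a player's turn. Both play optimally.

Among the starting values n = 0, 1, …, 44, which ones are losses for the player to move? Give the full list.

0, 1, 4, 5, 14, 15, 18, 19, 28, 29, 32, 33, 42, 43

Positions with no move are L. A position that does have a move is losing for the player to move precisely when every available move leads to a winning position for the opponent. Fill in the labels:
n=0: no move → L
n=1: no move → L
n=2: W (go to 0, an L position)
n=3: W (go to 1, an L position)
n=4: L (sole option 2(W) is W)
n=5: L (sole option 3(W) is W)
n=6: W (go to 4, an L position)
n=7: W (go to 5, an L position)
n=8: W (go to 0, an L position)
n=9: W (go to 1, an L position)
n=10: W (go to 4, an L position)
n=11: W (go to 5, an L position)
n=12: W (go to 4, an L position)
n=13: W (go to 5, an L position)
n=14: L (options 12(W), 8(W), 6(W) are all W)
n=15: L (options 13(W), 9(W), 7(W) are all W)
n=16: W (go to 14, an L position)
n=17: W (go to 15, an L position)
n=18: L (options 16(W), 12(W), 10(W) are all W)
n=19: L (options 17(W), 13(W), 11(W) are all W)
n=20: W (go to 18, an L position)
n=21: W (go to 19, an L position)
n=22: W (go to 14, an L position)
n=23: W (go to 15, an L position)
n=24: W (go to 18, an L position)
n=25: W (go to 19, an L position)
n=26: W (go to 18, an L position)
n=27: W (go to 19, an L position)
n=28: L (options 26(W), 22(W), 20(W) are all W)
n=29: L (options 27(W), 23(W), 21(W) are all W)
n=30: W (go to 28, an L position)
n=31: W (go to 29, an L position)
n=32: L (options 30(W), 26(W), 24(W) are all W)
n=33: L (options 31(W), 27(W), 25(W) are all W)
n=34: W (go to 32, an L position)
n=35: W (go to 33, an L position)
n=36: W (go to 28, an L position)
n=37: W (go to 29, an L position)
n=38: W (go to 32, an L position)
n=39: W (go to 33, an L position)
n=40: W (go to 32, an L position)
n=41: W (go to 33, an L position)
n=42: L (options 40(W), 36(W), 34(W) are all W)
n=43: L (options 41(W), 37(W), 35(W) are all W)
n=44: W (go to 42, an L position)
Reading off the rows marked L gives the requested list; there are 14 such values of n.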